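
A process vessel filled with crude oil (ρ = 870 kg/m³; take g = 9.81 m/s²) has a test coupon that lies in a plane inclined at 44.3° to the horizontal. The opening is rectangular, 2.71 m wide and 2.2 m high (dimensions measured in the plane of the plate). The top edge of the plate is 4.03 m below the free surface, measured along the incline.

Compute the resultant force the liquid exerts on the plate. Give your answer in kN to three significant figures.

γ = ρg = 870 × 9.81 / 1000 = 8.5347 kN/m³.
Let θ = 44.3° be the plate's angle to the horizontal; measure y along the incline from where the plane meets the free surface. Vertical depth h = y·sinθ with sinθ = 0.698415.
The centroid lies 2.2/2 = 1.1 m below the top edge, so y_c = 4.03 + 1.1 = 5.13 m and h_c = 5.13 × 0.698415 = 3.58287 m.
A = 2.71 × 2.2 = 5.962 m².
Resultant F = γ·h_c·A = 8.5347 × 3.58287 × 5.962 = 182.31 kN.

F ≈ 182 kN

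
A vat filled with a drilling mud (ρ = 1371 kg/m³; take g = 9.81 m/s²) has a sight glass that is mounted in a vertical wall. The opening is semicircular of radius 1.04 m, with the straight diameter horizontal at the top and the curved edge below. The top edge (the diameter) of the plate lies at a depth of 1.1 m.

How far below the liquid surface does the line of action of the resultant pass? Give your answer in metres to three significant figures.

h_p = 1.59 m

γ = ρg = 1371 × 9.81 / 1000 = 13.44951 kN/m³.
The centroid of a semicircle lies 4r/(3π) = 0.44139 m from the diameter, here below the top edge, so the centroid depth is h_c = 1.1 + 0.44139 = 1.54139 m.
A = πr²/2 = π × 1.04²/2 = 1.69897 m².
Resultant F = γ·h_c·A = 13.44951 × 1.54139 × 1.69897 = 35.2212 kN.
I_c = (π/8 − 8/(9π))·r⁴ = 0.109757 × 1.04⁴ = 0.1284 m⁴.
Centre of pressure: y_p = y_c + I_c/(y_c·A) = 1.54139 + 0.1284/(1.54139 × 1.69897) = 1.54139 + 0.0490306 = 1.59042 m along the plane.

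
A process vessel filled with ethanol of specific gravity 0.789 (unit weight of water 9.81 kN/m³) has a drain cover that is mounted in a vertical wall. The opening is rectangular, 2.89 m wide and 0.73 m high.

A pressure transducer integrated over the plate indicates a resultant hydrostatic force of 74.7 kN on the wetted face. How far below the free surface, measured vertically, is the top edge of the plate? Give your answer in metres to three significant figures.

d_top ≈ 4.21 m

γ = 0.789 × 9.81 = 7.74009 kN/m³.
A = 2.89 × 0.73 = 2.1097 m².
From F = γ·h_c·A, the centroid depth is h_c = 74.7/(7.74009 × 2.1097) = 4.57461 m.
The centroid lies 0.73/2 = 0.365 m below the top edge, so the top edge sits at h_top = 4.57461 − 0.365 = 4.20961 m below the surface.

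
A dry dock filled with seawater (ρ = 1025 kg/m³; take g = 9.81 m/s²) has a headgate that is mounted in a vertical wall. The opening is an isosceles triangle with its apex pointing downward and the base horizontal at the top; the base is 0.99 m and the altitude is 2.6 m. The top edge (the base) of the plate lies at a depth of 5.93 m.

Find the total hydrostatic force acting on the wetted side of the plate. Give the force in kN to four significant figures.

γ = ρg = 1025 × 9.81 / 1000 = 10.05525 kN/m³.
With the apex down, the centroid sits h/3 = 2.6/3 = 0.866667 m below the base (the top edge), so the centroid depth is h_c = 5.93 + 0.866667 = 6.79667 m.
A = ½ × 0.99 × 2.6 = 1.287 m².
Resultant F = γ·h_c·A = 10.05525 × 6.79667 × 1.287 = 87.9564 kN.

F ≈ 87.96 kN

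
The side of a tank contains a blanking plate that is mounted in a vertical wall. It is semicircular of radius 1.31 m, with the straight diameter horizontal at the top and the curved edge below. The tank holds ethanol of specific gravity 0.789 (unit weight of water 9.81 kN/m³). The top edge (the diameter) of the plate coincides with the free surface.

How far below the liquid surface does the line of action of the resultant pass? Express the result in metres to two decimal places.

γ = 0.789 × 9.81 = 7.74009 kN/m³.
The centroid of a semicircle lies 4r/(3π) = 0.555981 m from the diameter, here below the top edge, so the centroid depth is h_c = 0.555981 m.
A = πr²/2 = π × 1.31²/2 = 2.69564 m².
Resultant F = γ·h_c·A = 7.74009 × 0.555981 × 2.69564 = 11.6003 kN.
I_c = (π/8 − 8/(9π))·r⁴ = 0.109757 × 1.31⁴ = 0.323234 m⁴.
Centre of pressure: y_p = y_c + I_c/(y_c·A) = 0.555981 + 0.323234/(0.555981 × 2.69564) = 0.555981 + 0.215673 = 0.771654 m along the plane.

h_p = 0.77 m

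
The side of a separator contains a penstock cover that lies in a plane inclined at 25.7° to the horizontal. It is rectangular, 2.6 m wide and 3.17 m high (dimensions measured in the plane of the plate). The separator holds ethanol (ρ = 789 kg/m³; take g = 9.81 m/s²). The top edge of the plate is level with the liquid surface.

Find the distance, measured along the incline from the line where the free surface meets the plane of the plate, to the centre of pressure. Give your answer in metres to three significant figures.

y_p = 2.11 m

γ = ρg = 789 × 9.81 / 1000 = 7.74009 kN/m³.
Let θ = 25.7° be the plate's angle to the horizontal; measure y along the incline from where the plane meets the free surface. Vertical depth h = y·sinθ with sinθ = 0.433659.
The centroid lies 3.17/2 = 1.585 m below the top edge, so y_c = 1.585 m and h_c = 1.585 × 0.433659 = 0.68735 m.
A = 2.6 × 3.17 = 8.242 m².
Resultant F = γ·h_c·A = 7.74009 × 0.68735 × 8.242 = 43.8487 kN.
I_c = b·h³/12 = 2.6 × 3.17³/12 = 6.90192 m⁴.
Centre of pressure: y_p = y_c + I_c/(y_c·A) = 1.585 + 6.90192/(1.585 × 8.242) = 1.585 + 0.528333 = 2.11333 m along the plane.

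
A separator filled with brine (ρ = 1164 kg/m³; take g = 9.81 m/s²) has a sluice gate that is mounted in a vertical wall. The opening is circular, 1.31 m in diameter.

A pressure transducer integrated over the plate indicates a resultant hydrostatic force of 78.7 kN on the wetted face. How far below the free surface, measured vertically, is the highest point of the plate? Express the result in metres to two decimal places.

γ = ρg = 1164 × 9.81 / 1000 = 11.41884 kN/m³.
A = π(0.655)² = 1.34782 m².
From F = γ·h_c·A, the centroid depth is h_c = 78.7/(11.41884 × 1.34782) = 5.11353 m.
The centroid is at the centre, 0.655 m below the top of the plate, so the highest point sits at h_top = 5.11353 − 0.655 = 4.45853 m below the surface.

d_top ≈ 4.46 m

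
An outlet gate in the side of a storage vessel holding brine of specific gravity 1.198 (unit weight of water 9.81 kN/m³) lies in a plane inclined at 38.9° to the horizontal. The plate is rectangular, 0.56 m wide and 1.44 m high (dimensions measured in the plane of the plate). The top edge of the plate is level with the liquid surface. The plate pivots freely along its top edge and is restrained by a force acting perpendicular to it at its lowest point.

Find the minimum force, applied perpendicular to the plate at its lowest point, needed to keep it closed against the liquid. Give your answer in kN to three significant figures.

P ≈ 2.86 kN

γ = 1.198 × 9.81 = 11.75238 kN/m³.
Let θ = 38.9° be the plate's angle to the horizontal; measure y along the incline from where the plane meets the free surface. Vertical depth h = y·sinθ with sinθ = 0.627963.
The centroid lies 1.44/2 = 0.72 m below the top edge, so y_c = 0.72 m and h_c = 0.72 × 0.627963 = 0.452133 m.
A = 0.56 × 1.44 = 0.8064 m².
Resultant F = γ·h_c·A = 11.75238 × 0.452133 × 0.8064 = 4.28492 kN.
I_c = b·h³/12 = 0.56 × 1.44³/12 = 0.139346 m⁴.
Centre of pressure: y_p = y_c + I_c/(y_c·A) = 0.72 + 0.139346/(0.72 × 0.8064) = 0.72 + 0.24 = 0.96 m along the plane.
The resultant acts 0.72 + 0.24 = 0.96 m (along the plate) below the hinge at the top edge, so the moment about the hinge is M = F × 0.96 = 4.28492 × 0.96 = 4.11352 kN·m.
A normal force at the bottom, 1.44 m from the hinge, must supply this moment: P = 4.11352/1.44 = 2.85661 kN.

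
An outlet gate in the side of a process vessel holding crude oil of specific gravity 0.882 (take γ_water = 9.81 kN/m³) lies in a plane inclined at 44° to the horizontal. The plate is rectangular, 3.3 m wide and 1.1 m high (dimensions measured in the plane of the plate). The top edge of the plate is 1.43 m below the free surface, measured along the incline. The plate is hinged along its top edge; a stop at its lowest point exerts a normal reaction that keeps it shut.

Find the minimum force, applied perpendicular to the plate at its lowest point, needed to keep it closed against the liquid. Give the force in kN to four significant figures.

P ≈ 23.60 kN

γ = 0.882 × 9.81 = 8.65242 kN/m³.
Let θ = 44° be the plate's angle to the horizontal; measure y along the incline from where the plane meets the free surface. Vertical depth h = y·sinθ with sinθ = 0.694658.
The centroid lies 1.1/2 = 0.55 m below the top edge, so y_c = 1.43 + 0.55 = 1.98 m and h_c = 1.98 × 0.694658 = 1.37542 m.
A = 3.3 × 1.1 = 3.63 m².
Resultant F = γ·h_c·A = 8.65242 × 1.37542 × 3.63 = 43.1996 kN.
I_c = b·h³/12 = 3.3 × 1.1³/12 = 0.366025 m⁴.
Centre of pressure: y_p = y_c + I_c/(y_c·A) = 1.98 + 0.366025/(1.98 × 3.63) = 1.98 + 0.0509259 = 2.03093 m along the plane.
The resultant acts 0.55 + 0.0509259 = 0.600926 m (along the plate) below the hinge at the top edge, so the moment about the hinge is M = F × 0.600926 = 43.1996 × 0.600926 = 25.9598 kN·m.
A normal force at the bottom, 1.1 m from the hinge, must supply this moment: P = 25.9598/1.1 = 23.5998 kN.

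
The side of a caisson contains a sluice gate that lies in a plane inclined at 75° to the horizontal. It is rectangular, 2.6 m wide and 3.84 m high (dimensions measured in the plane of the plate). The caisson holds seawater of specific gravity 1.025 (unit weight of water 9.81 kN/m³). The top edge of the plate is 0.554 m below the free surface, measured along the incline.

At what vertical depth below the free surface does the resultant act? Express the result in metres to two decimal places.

γ = 1.025 × 9.81 = 10.05525 kN/m³.
Let θ = 75° be the plate's angle to the horizontal; measure y along the incline from where the plane meets the free surface. Vertical depth h = y·sinθ with sinθ = 0.965926.
The centroid lies 3.84/2 = 1.92 m below the top edge, so y_c = 0.554 + 1.92 = 2.474 m and h_c = 2.474 × 0.965926 = 2.3897 m.
A = 2.6 × 3.84 = 9.984 m².
Resultant F = γ·h_c·A = 10.05525 × 2.3897 × 9.984 = 239.906 kN.
I_c = b·h³/12 = 2.6 × 3.84³/12 = 12.2683 m⁴.
Centre of pressure: y_p = y_c + I_c/(y_c·A) = 2.474 + 12.2683/(2.474 × 9.984) = 2.474 + 0.496684 = 2.97068 m along the plane.
Vertically, h_p = y_p·sinθ = 2.97068 × 0.965926 = 2.86946 m.

h_p = 2.87 m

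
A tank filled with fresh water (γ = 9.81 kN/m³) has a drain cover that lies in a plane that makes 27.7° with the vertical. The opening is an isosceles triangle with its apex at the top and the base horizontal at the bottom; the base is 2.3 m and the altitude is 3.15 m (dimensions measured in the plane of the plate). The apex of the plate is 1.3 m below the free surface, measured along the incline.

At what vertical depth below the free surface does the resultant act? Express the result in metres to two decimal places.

γ = 9.81 kN/m³.
The plate makes 27.7° with the vertical, i.e. θ = 90° − 27.7° = 62.3° to the horizontal. Measuring y along the incline from the free-surface line, vertical depth h = y·sinθ with sinθ = 0.885394.
With the apex up, the centroid sits 2h/3 = 2 × 3.15/3 = 2.1 m below the apex, so y_c = 1.3 + 2.1 = 3.4 m and h_c = 3.4 × 0.885394 = 3.01034 m.
A = ½ × 2.3 × 3.15 = 3.6225 m².
Resultant F = γ·h_c·A = 9.81 × 3.01034 × 3.6225 = 106.978 kN.
I_c = b·h³/36 = 2.3 × 3.15³/36 = 1.9969 m⁴.
Centre of pressure: y_p = y_c + I_c/(y_c·A) = 3.4 + 1.9969/(3.4 × 3.6225) = 3.4 + 0.162132 = 3.56213 m along the plane.
Vertically, h_p = y_p·sinθ = 3.56213 × 0.885394 = 3.15389 m.

h_p = 3.15 m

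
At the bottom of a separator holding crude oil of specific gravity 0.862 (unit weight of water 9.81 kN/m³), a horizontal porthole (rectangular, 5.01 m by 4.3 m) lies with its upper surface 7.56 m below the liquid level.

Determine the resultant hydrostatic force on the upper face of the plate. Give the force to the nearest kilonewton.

F ≈ 1377 kN

γ = 0.862 × 9.81 = 8.45622 kN/m³.
The plate is horizontal, so pressure is uniform at p = γ·h = 8.45622 × 7.56 = 63.929 kN/m².
A = 5.01 × 4.3 = 21.543 m².
F = p·A = 63.929 × 21.543 = 1377.22 kN.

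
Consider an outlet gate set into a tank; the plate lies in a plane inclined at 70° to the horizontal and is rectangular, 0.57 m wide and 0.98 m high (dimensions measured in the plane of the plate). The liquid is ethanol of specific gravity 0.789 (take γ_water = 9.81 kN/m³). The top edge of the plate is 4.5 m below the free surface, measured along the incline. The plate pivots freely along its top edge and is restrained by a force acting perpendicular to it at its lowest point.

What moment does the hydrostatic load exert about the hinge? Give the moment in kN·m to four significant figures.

M ≈ 10.26 kN·m

γ = 0.789 × 9.81 = 7.74009 kN/m³.
Let θ = 70° be the plate's angle to the horizontal; measure y along the incline from where the plane meets the free surface. Vertical depth h = y·sinθ with sinθ = 0.939693.
The centroid lies 0.98/2 = 0.49 m below the top edge, so y_c = 4.5 + 0.49 = 4.99 m and h_c = 4.99 × 0.939693 = 4.68907 m.
A = 0.57 × 0.98 = 0.5586 m².
Resultant F = γ·h_c·A = 7.74009 × 4.68907 × 0.5586 = 20.2737 kN.
I_c = b·h³/12 = 0.57 × 0.98³/12 = 0.0447066 m⁴.
Centre of pressure: y_p = y_c + I_c/(y_c·A) = 4.99 + 0.0447066/(4.99 × 0.5586) = 4.99 + 0.0160387 = 5.00604 m along the plane.
The resultant acts 0.49 + 0.0160387 = 0.506039 m (along the plate) below the hinge at the top edge, so the moment about the hinge is M = F × 0.506039 = 20.2737 × 0.506039 = 10.2593 kN·m.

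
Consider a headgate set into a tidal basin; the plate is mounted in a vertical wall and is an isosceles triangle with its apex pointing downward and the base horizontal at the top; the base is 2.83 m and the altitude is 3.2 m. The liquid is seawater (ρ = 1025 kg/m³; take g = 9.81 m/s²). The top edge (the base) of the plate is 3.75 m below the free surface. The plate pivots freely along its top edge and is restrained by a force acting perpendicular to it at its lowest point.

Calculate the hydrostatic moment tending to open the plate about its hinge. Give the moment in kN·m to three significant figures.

γ = ρg = 1025 × 9.81 / 1000 = 10.05525 kN/m³.
With the apex down, the centroid sits h/3 = 3.2/3 = 1.06667 m below the base (the top edge), so the centroid depth is h_c = 3.75 + 1.06667 = 4.81667 m.
A = ½ × 2.83 × 3.2 = 4.528 m².
Resultant F = γ·h_c·A = 10.05525 × 4.81667 × 4.528 = 219.304 kN.
I_c = b·h³/36 = 2.83 × 3.2³/36 = 2.57593 m⁴.
Centre of pressure: y_p = y_c + I_c/(y_c·A) = 4.81667 + 2.57593/(4.81667 × 4.528) = 4.81667 + 0.118108 = 4.93478 m along the plane.
The resultant acts 1.06667 + 0.118108 = 1.18478 m (along the plate) below the hinge at the top edge, so the moment about the hinge is M = F × 1.18478 = 219.304 × 1.18478 = 259.827 kN·m.

M ≈ 260 kN·m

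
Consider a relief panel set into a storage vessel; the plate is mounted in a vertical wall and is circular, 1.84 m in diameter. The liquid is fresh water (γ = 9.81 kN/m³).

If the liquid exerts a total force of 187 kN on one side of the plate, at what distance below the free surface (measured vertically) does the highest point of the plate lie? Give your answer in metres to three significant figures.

d_top ≈ 6.25 m

γ = 9.81 kN/m³.
A = π(0.92)² = 2.65904 m².
From F = γ·h_c·A, the centroid depth is h_c = 187/(9.81 × 2.65904) = 7.16882 m.
The centroid is at the centre, 0.92 m below the top of the plate, so the highest point sits at h_top = 7.16882 − 0.92 = 6.24882 m below the surface.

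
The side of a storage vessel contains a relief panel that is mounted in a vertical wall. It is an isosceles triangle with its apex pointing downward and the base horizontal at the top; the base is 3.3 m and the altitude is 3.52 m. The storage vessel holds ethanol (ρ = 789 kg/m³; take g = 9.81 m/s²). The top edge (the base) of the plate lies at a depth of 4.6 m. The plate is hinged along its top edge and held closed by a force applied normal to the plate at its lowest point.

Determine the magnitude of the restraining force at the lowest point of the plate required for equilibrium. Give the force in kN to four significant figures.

P ≈ 95.30 kN

γ = ρg = 789 × 9.81 / 1000 = 7.74009 kN/m³.
With the apex down, the centroid sits h/3 = 3.52/3 = 1.17333 m below the base (the top edge), so the centroid depth is h_c = 4.6 + 1.17333 = 5.77333 m.
A = ½ × 3.3 × 3.52 = 5.808 m².
Resultant F = γ·h_c·A = 7.74009 × 5.77333 × 5.808 = 259.537 kN.
I_c = b·h³/36 = 3.3 × 3.52³/36 = 3.99797 m⁴.
Centre of pressure: y_p = y_c + I_c/(y_c·A) = 5.77333 + 3.99797/(5.77333 × 5.808) = 5.77333 + 0.11923 = 5.89256 m along the plane.
The resultant acts 1.17333 + 0.11923 = 1.29256 m (along the plate) below the hinge at the top edge, so the moment about the hinge is M = F × 1.29256 = 259.537 × 1.29256 = 335.467 kN·m.
A normal force at the bottom, 3.52 m from the hinge, must supply this moment: P = 335.467/3.52 = 95.3031 kN.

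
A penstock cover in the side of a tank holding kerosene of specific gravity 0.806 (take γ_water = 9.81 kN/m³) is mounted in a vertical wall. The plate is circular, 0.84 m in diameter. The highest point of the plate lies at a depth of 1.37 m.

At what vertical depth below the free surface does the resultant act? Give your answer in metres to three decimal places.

γ = 0.806 × 9.81 = 7.90686 kN/m³.
The centroid is at the centre, 0.42 m below the top of the plate, so the centroid depth is h_c = 1.37 + 0.42 = 1.79 m.
A = π(0.42)² = 0.554177 m².
Resultant F = γ·h_c·A = 7.90686 × 1.79 × 0.554177 = 7.84342 kN.
I_c = πr⁴/4 = π × 0.42⁴/4 = 0.0244392 m⁴.
Centre of pressure: y_p = y_c + I_c/(y_c·A) = 1.79 + 0.0244392/(1.79 × 0.554177) = 1.79 + 0.0246369 = 1.81464 m along the plane.

h_p = 1.815 m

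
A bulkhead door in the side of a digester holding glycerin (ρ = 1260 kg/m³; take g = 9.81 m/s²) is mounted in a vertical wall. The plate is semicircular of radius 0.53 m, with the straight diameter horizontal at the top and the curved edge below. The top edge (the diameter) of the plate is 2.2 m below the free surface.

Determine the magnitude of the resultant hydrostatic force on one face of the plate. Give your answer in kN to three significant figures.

F ≈ 13.2 kN

γ = ρg = 1260 × 9.81 / 1000 = 12.3606 kN/m³.
The centroid of a semicircle lies 4r/(3π) = 0.224939 m from the diameter, here below the top edge, so the centroid depth is h_c = 2.2 + 0.224939 = 2.42494 m.
A = πr²/2 = π × 0.53²/2 = 0.441237 m².
Resultant F = γ·h_c·A = 12.3606 × 2.42494 × 0.441237 = 13.2255 kN.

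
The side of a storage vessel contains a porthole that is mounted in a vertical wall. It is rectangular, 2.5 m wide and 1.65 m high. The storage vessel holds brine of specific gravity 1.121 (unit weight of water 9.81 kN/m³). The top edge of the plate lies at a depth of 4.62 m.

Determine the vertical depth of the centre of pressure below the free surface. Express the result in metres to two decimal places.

γ = 1.121 × 9.81 = 10.99701 kN/m³.
The centroid lies 1.65/2 = 0.825 m below the top edge, so the centroid depth is h_c = 4.62 + 0.825 = 5.445 m.
A = 2.5 × 1.65 = 4.125 m².
Resultant F = γ·h_c·A = 10.99701 × 5.445 × 4.125 = 247 kN.
I_c = b·h³/12 = 2.5 × 1.65³/12 = 0.935859 m⁴.
Centre of pressure: y_p = y_c + I_c/(y_c·A) = 5.445 + 0.935859/(5.445 × 4.125) = 5.445 + 0.0416666 = 5.48667 m along the plane.

h_p = 5.49 m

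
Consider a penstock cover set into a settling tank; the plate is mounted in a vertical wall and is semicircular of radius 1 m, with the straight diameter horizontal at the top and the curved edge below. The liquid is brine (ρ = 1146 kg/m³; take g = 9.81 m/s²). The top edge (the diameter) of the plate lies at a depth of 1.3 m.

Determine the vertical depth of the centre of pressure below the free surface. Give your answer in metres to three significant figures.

γ = ρg = 1146 × 9.81 / 1000 = 11.24226 kN/m³.
The centroid of a semicircle lies 4r/(3π) = 0.424413 m from the diameter, here below the top edge, so the centroid depth is h_c = 1.3 + 0.424413 = 1.72441 m.
A = πr²/2 = π × 1²/2 = 1.5708 m².
Resultant F = γ·h_c·A = 11.24226 × 1.72441 × 1.5708 = 30.4519 kN.
I_c = (π/8 − 8/(9π))·r⁴ = 0.109757 × 1⁴ = 0.109757 m⁴.
Centre of pressure: y_p = y_c + I_c/(y_c·A) = 1.72441 + 0.109757/(1.72441 × 1.5708) = 1.72441 + 0.0405201 = 1.76493 m along the plane.

h_p = 1.76 m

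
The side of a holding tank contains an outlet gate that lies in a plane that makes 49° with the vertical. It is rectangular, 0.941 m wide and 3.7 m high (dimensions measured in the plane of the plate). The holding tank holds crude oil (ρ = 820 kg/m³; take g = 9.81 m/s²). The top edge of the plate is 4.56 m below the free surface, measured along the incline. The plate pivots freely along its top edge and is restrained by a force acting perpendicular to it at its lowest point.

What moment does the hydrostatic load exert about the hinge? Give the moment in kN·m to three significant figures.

M ≈ 239 kN·m

γ = ρg = 820 × 9.81 / 1000 = 8.0442 kN/m³.
The plate makes 49° with the vertical, i.e. θ = 90° − 49° = 41° to the horizontal. Measuring y along the incline from the free-surface line, vertical depth h = y·sinθ with sinθ = 0.656059.
The centroid lies 3.7/2 = 1.85 m below the top edge, so y_c = 4.56 + 1.85 = 6.41 m and h_c = 6.41 × 0.656059 = 4.20534 m.
A = 0.941 × 3.7 = 3.4817 m².
Resultant F = γ·h_c·A = 8.0442 × 4.20534 × 3.4817 = 117.781 kN.
I_c = b·h³/12 = 0.941 × 3.7³/12 = 3.97204 m⁴.
Centre of pressure: y_p = y_c + I_c/(y_c·A) = 6.41 + 3.97204/(6.41 × 3.4817) = 6.41 + 0.177977 = 6.58798 m along the plane.
The resultant acts 1.85 + 0.177977 = 2.02798 m (along the plate) below the hinge at the top edge, so the moment about the hinge is M = F × 2.02798 = 117.781 × 2.02798 = 238.858 kN·m.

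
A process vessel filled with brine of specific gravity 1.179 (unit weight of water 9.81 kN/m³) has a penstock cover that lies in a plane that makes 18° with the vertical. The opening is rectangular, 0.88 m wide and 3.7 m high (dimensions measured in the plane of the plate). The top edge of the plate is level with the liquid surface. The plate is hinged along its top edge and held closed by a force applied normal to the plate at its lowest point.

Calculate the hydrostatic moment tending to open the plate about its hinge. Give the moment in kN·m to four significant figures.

M ≈ 163.4 kN·m

γ = 1.179 × 9.81 = 11.56599 kN/m³.
The plate makes 18° with the vertical, i.e. θ = 90° − 18° = 72° to the horizontal. Measuring y along the incline from the free-surface line, vertical depth h = y·sinθ with sinθ = 0.951057.
The centroid lies 3.7/2 = 1.85 m below the top edge, so y_c = 1.85 m and h_c = 1.85 × 0.951057 = 1.75946 m.
A = 0.88 × 3.7 = 3.256 m².
Resultant F = γ·h_c·A = 11.56599 × 1.75946 × 3.256 = 66.2593 kN.
I_c = b·h³/12 = 0.88 × 3.7³/12 = 3.71455 m⁴.
Centre of pressure: y_p = y_c + I_c/(y_c·A) = 1.85 + 3.71455/(1.85 × 3.256) = 1.85 + 0.616666 = 2.46667 m along the plane.
The resultant acts 1.85 + 0.616666 = 2.46667 m (along the plate) below the hinge at the top edge, so the moment about the hinge is M = F × 2.46667 = 66.2593 × 2.46667 = 163.44 kN·m.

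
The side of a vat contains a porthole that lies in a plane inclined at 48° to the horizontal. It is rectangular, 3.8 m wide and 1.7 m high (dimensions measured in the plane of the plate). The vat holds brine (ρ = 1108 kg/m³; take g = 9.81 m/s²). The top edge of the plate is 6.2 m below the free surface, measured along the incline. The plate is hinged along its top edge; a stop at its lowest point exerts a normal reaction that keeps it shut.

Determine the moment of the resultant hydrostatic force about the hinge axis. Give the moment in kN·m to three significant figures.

M ≈ 325 kN·m

γ = ρg = 1108 × 9.81 / 1000 = 10.86948 kN/m³.
Let θ = 48° be the plate's angle to the horizontal; measure y along the incline from where the plane meets the free surface. Vertical depth h = y·sinθ with sinθ = 0.743145.
The centroid lies 1.7/2 = 0.85 m below the top edge, so y_c = 6.2 + 0.85 = 7.05 m and h_c = 7.05 × 0.743145 = 5.23917 m.
A = 3.8 × 1.7 = 6.46 m².
Resultant F = γ·h_c·A = 10.86948 × 5.23917 × 6.46 = 367.878 kN.
I_c = b·h³/12 = 3.8 × 1.7³/12 = 1.55578 m⁴.
Centre of pressure: y_p = y_c + I_c/(y_c·A) = 7.05 + 1.55578/(7.05 × 6.46) = 7.05 + 0.0341607 = 7.08416 m along the plane.
The resultant acts 0.85 + 0.0341607 = 0.884161 m (along the plate) below the hinge at the top edge, so the moment about the hinge is M = F × 0.884161 = 367.878 × 0.884161 = 325.263 kN·m.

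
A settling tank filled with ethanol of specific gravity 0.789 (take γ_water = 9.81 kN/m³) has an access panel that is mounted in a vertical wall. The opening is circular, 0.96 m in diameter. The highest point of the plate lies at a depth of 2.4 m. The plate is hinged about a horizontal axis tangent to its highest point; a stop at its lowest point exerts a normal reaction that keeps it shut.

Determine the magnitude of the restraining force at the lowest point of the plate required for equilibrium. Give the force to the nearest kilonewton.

P ≈ 8 kN

γ = 0.789 × 9.81 = 7.74009 kN/m³.
The centroid is at the centre, 0.48 m below the top of the plate, so the centroid depth is h_c = 2.4 + 0.48 = 2.88 m.
A = π(0.48)² = 0.723823 m².
Resultant F = γ·h_c·A = 7.74009 × 2.88 × 0.723823 = 16.1351 kN.
I_c = πr⁴/4 = π × 0.48⁴/4 = 0.0416922 m⁴.
Centre of pressure: y_p = y_c + I_c/(y_c·A) = 2.88 + 0.0416922/(2.88 × 0.723823) = 2.88 + 0.02 = 2.9 m along the plane.
The resultant acts 0.48 + 0.02 = 0.5 m (along the plate) below the hinge at the top edge, so the moment about the hinge is M = F × 0.5 = 16.1351 × 0.5 = 8.06755 kN·m.
A normal force at the bottom, 0.96 m from the hinge, must supply this moment: P = 8.06755/0.96 = 8.4037 kN.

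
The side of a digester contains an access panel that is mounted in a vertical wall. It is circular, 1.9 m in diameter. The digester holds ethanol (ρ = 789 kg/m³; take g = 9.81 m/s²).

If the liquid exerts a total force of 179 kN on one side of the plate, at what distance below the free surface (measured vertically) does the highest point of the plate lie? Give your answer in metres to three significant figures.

d_top ≈ 7.21 m

γ = ρg = 789 × 9.81 / 1000 = 7.74009 kN/m³.
A = π(0.95)² = 2.83529 m².
From F = γ·h_c·A, the centroid depth is h_c = 179/(7.74009 × 2.83529) = 8.15661 m.
The centroid is at the centre, 0.95 m below the top of the plate, so the highest point sits at h_top = 8.15661 − 0.95 = 7.20661 m below the surface.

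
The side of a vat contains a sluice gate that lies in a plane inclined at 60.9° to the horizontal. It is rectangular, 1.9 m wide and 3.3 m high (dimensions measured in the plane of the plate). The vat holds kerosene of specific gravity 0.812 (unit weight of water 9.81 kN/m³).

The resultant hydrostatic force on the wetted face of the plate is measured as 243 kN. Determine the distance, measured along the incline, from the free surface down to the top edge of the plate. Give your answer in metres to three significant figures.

γ = 0.812 × 9.81 = 7.96572 kN/m³.
A = 1.9 × 3.3 = 6.27 m².
From F = γ·h_c·A, the centroid depth is h_c = 243/(7.96572 × 6.27) = 4.86535 m.
Let θ = 60.9° be the plate's angle to the horizontal; measure y along the incline from where the plane meets the free surface. Vertical depth h = y·sinθ with sinθ = 0.873772.
Along the incline, y_c = h_c/sinθ = 4.86535/0.873772 = 5.56821 m.
The centroid lies 3.3/2 = 1.65 m below the top edge, so the top edge sits at y_top = 5.56821 − 1.65 = 3.91821 m along the incline.

y_top ≈ 3.92 m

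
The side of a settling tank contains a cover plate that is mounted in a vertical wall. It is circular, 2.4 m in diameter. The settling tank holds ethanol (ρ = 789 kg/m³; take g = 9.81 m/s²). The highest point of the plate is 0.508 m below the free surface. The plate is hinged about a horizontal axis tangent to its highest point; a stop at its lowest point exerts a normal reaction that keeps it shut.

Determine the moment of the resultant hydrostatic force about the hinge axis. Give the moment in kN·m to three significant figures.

M ≈ 84.4 kN·m

γ = ρg = 789 × 9.81 / 1000 = 7.74009 kN/m³.
The centroid is at the centre, 1.2 m below the top of the plate, so the centroid depth is h_c = 0.508 + 1.2 = 1.708 m.
A = π(1.2)² = 4.52389 m².
Resultant F = γ·h_c·A = 7.74009 × 1.708 × 4.52389 = 59.8062 kN.
I_c = πr⁴/4 = π × 1.2⁴/4 = 1.6286 m⁴.
Centre of pressure: y_p = y_c + I_c/(y_c·A) = 1.708 + 1.6286/(1.708 × 4.52389) = 1.708 + 0.210773 = 1.91877 m along the plane.
The resultant acts 1.2 + 0.210773 = 1.41077 m (along the plate) below the hinge at the top edge, so the moment about the hinge is M = F × 1.41077 = 59.8062 × 1.41077 = 84.3728 kN·m.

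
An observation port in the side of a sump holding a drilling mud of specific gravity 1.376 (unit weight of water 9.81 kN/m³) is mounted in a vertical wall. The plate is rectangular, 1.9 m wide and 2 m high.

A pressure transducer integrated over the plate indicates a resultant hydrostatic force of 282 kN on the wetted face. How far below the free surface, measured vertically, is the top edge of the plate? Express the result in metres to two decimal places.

γ = 1.376 × 9.81 = 13.49856 kN/m³.
A = 1.9 × 2 = 3.8 m².
From F = γ·h_c·A, the centroid depth is h_c = 282/(13.49856 × 3.8) = 5.49766 m.
The centroid lies 2/2 = 1 m below the top edge, so the top edge sits at h_top = 5.49766 − 1 = 4.49766 m below the surface.

d_top ≈ 4.50 m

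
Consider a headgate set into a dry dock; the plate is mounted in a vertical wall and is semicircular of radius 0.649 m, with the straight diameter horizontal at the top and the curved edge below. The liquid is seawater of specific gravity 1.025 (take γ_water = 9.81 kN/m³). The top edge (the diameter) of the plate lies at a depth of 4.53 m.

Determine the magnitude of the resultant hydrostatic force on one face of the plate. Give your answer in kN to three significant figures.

F ≈ 32.0 kN

γ = 1.025 × 9.81 = 10.05525 kN/m³.
The centroid of a semicircle lies 4r/(3π) = 0.275444 m from the diameter, here below the top edge, so the centroid depth is h_c = 4.53 + 0.275444 = 4.80544 m.
A = πr²/2 = π × 0.649²/2 = 0.661621 m².
Resultant F = γ·h_c·A = 10.05525 × 4.80544 × 0.661621 = 31.9695 kN.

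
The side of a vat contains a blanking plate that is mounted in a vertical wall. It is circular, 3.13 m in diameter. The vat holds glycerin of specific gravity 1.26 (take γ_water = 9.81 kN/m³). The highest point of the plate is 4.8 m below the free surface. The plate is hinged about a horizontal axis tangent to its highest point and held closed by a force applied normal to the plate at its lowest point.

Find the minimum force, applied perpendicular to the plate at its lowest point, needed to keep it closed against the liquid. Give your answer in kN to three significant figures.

P ≈ 321 kN

γ = 1.26 × 9.81 = 12.3606 kN/m³.
The centroid is at the centre, 1.565 m below the top of the plate, so the centroid depth is h_c = 4.8 + 1.565 = 6.365 m.
A = π(1.565)² = 7.69447 m².
Resultant F = γ·h_c·A = 12.3606 × 6.365 × 7.69447 = 605.364 kN.
I_c = πr⁴/4 = π × 1.565⁴/4 = 4.71137 m⁴.
Centre of pressure: y_p = y_c + I_c/(y_c·A) = 6.365 + 4.71137/(6.365 × 7.69447) = 6.365 + 0.0961989 = 6.4612 m along the plane.
The resultant acts 1.565 + 0.0961989 = 1.6612 m (along the plate) below the hinge at the top edge, so the moment about the hinge is M = F × 1.6612 = 605.364 × 1.6612 = 1005.63 kN·m.
A normal force at the bottom, 3.13 m from the hinge, must supply this moment: P = 1005.63/3.13 = 321.288 kN.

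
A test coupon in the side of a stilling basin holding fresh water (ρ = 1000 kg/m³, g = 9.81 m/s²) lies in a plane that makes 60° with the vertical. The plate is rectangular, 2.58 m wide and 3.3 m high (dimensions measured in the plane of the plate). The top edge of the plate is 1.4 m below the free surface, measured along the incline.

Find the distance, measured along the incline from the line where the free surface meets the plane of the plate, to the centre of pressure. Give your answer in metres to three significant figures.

γ = ρg = 1000 × 9.81 = 9810 N/m³ = 9.81 kN/m³.
The plate makes 60° with the vertical, i.e. θ = 90° − 60° = 30° to the horizontal. Measuring y along the incline from the free-surface line, vertical depth h = y·sinθ with sinθ = 0.500000.
The centroid lies 3.3/2 = 1.65 m below the top edge, so y_c = 1.4 + 1.65 = 3.05 m and h_c = 3.05 × 0.500000 = 1.525 m.
A = 2.58 × 3.3 = 8.514 m².
Resultant F = γ·h_c·A = 9.81 × 1.525 × 8.514 = 127.372 kN.
I_c = b·h³/12 = 2.58 × 3.3³/12 = 7.72646 m⁴.
Centre of pressure: y_p = y_c + I_c/(y_c·A) = 3.05 + 7.72646/(3.05 × 8.514) = 3.05 + 0.297541 = 3.34754 m along the plane.

y_p = 3.35 m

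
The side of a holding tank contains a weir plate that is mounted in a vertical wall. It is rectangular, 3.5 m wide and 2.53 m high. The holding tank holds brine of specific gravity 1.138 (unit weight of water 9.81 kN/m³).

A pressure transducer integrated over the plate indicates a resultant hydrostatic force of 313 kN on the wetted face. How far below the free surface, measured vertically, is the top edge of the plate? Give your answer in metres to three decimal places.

γ = 1.138 × 9.81 = 11.16378 kN/m³.
A = 3.5 × 2.53 = 8.855 m².
From F = γ·h_c·A, the centroid depth is h_c = 313/(11.16378 × 8.855) = 3.16624 m.
The centroid lies 2.53/2 = 1.265 m below the top edge, so the top edge sits at h_top = 3.16624 − 1.265 = 1.90124 m below the surface.

d_top ≈ 1.901 m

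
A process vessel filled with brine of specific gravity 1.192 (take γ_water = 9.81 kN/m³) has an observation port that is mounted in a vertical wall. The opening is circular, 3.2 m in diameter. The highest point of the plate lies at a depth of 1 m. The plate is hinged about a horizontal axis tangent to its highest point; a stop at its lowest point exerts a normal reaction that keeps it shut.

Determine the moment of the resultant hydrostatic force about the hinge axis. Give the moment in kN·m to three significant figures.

γ = 1.192 × 9.81 = 11.69352 kN/m³.
The centroid is at the centre, 1.6 m below the top of the plate, so the centroid depth is h_c = 1 + 1.6 = 2.6 m.
A = π(1.6)² = 8.04248 m².
Resultant F = γ·h_c·A = 11.69352 × 2.6 × 8.04248 = 244.517 kN.
I_c = πr⁴/4 = π × 1.6⁴/4 = 5.14719 m⁴.
Centre of pressure: y_p = y_c + I_c/(y_c·A) = 2.6 + 5.14719/(2.6 × 8.04248) = 2.6 + 0.246154 = 2.84615 m along the plane.
The resultant acts 1.6 + 0.246154 = 1.84615 m (along the plate) below the hinge at the top edge, so the moment about the hinge is M = F × 1.84615 = 244.517 × 1.84615 = 451.415 kN·m.

M ≈ 451 kN·m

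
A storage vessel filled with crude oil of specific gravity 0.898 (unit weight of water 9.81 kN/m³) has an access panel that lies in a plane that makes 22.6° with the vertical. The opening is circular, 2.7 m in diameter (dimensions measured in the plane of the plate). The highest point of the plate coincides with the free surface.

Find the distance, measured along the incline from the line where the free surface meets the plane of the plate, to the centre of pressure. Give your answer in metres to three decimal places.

γ = 0.898 × 9.81 = 8.80938 kN/m³.
The plate makes 22.6° with the vertical, i.e. θ = 90° − 22.6° = 67.4° to the horizontal. Measuring y along the incline from the free-surface line, vertical depth h = y·sinθ with sinθ = 0.923210.
The centroid is at the centre, 1.35 m below the top of the plate, so y_c = 1.35 m and h_c = 1.35 × 0.923210 = 1.24633 m.
A = π(1.35)² = 5.72555 m².
Resultant F = γ·h_c·A = 8.80938 × 1.24633 × 5.72555 = 62.8631 kN.
I_c = πr⁴/4 = π × 1.35⁴/4 = 2.6087 m⁴.
Centre of pressure: y_p = y_c + I_c/(y_c·A) = 1.35 + 2.6087/(1.35 × 5.72555) = 1.35 + 0.3375 = 1.6875 m along the plane.

y_p = 1.688 m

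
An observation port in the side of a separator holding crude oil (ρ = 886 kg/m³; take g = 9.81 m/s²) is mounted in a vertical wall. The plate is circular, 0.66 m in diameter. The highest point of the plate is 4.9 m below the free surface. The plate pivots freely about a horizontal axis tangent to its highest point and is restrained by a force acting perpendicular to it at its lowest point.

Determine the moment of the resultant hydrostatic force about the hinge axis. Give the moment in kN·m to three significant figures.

M ≈ 5.21 kN·m

γ = ρg = 886 × 9.81 / 1000 = 8.69166 kN/m³.
The centroid is at the centre, 0.33 m below the top of the plate, so the centroid depth is h_c = 4.9 + 0.33 = 5.23 m.
A = π(0.33)² = 0.342119 m².
Resultant F = γ·h_c·A = 8.69166 × 5.23 × 0.342119 = 15.5518 kN.
I_c = πr⁴/4 = π × 0.33⁴/4 = 0.0093142 m⁴.
Centre of pressure: y_p = y_c + I_c/(y_c·A) = 5.23 + 0.0093142/(5.23 × 0.342119) = 5.23 + 0.00520555 = 5.23521 m along the plane.
The resultant acts 0.33 + 0.00520555 = 0.335206 m (along the plate) below the hinge at the top edge, so the moment about the hinge is M = F × 0.335206 = 15.5518 × 0.335206 = 5.21306 kN·m.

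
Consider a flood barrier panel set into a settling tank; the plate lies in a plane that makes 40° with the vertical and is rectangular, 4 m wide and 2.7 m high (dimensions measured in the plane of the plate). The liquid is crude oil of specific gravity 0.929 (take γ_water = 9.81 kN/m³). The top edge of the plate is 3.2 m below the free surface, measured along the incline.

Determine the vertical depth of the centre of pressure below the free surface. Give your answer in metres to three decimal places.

γ = 0.929 × 9.81 = 9.11349 kN/m³.
The plate makes 40° with the vertical, i.e. θ = 90° − 40° = 50° to the horizontal. Measuring y along the incline from the free-surface line, vertical depth h = y·sinθ with sinθ = 0.766044.
The centroid lies 2.7/2 = 1.35 m below the top edge, so y_c = 3.2 + 1.35 = 4.55 m and h_c = 4.55 × 0.766044 = 3.4855 m.
A = 4 × 2.7 = 10.8 m².
Resultant F = γ·h_c·A = 9.11349 × 3.4855 × 10.8 = 343.063 kN.
I_c = b·h³/12 = 4 × 2.7³/12 = 6.561 m⁴.
Centre of pressure: y_p = y_c + I_c/(y_c·A) = 4.55 + 6.561/(4.55 × 10.8) = 4.55 + 0.133516 = 4.68352 m along the plane.
Vertically, h_p = y_p·sinθ = 4.68352 × 0.766044 = 3.58778 m.

h_p = 3.588 m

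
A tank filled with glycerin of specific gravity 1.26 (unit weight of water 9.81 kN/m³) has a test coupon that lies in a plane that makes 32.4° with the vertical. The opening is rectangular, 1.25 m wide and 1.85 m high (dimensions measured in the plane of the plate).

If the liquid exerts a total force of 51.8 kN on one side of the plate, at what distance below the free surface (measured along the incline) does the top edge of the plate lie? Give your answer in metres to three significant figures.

γ = 1.26 × 9.81 = 12.3606 kN/m³.
A = 1.25 × 1.85 = 2.3125 m².
From F = γ·h_c·A, the centroid depth is h_c = 51.8/(12.3606 × 2.3125) = 1.81221 m.
The plate makes 32.4° with the vertical, i.e. θ = 90° − 32.4° = 57.6° to the horizontal. Measuring y along the incline from the free-surface line, vertical depth h = y·sinθ with sinθ = 0.844328.
Along the incline, y_c = h_c/sinθ = 1.81221/0.844328 = 2.14633 m.
The centroid lies 1.85/2 = 0.925 m below the top edge, so the top edge sits at y_top = 2.14633 − 0.925 = 1.22133 m along the incline.

y_top ≈ 1.22 m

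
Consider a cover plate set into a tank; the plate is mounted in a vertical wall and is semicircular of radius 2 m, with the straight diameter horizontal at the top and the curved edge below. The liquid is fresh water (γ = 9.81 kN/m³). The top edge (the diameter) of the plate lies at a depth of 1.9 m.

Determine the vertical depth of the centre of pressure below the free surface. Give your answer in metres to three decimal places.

γ = 9.81 kN/m³.
The centroid of a semicircle lies 4r/(3π) = 0.848826 m from the diameter, here below the top edge, so the centroid depth is h_c = 1.9 + 0.848826 = 2.74883 m.
A = πr²/2 = π × 2²/2 = 6.28319 m².
Resultant F = γ·h_c·A = 9.81 × 2.74883 × 6.28319 = 169.433 kN.
I_c = (π/8 − 8/(9π))·r⁴ = 0.109757 × 2⁴ = 1.75611 m⁴.
Centre of pressure: y_p = y_c + I_c/(y_c·A) = 2.74883 + 1.75611/(2.74883 × 6.28319) = 2.74883 + 0.101677 = 2.85051 m along the plane.

h_p = 2.851 m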